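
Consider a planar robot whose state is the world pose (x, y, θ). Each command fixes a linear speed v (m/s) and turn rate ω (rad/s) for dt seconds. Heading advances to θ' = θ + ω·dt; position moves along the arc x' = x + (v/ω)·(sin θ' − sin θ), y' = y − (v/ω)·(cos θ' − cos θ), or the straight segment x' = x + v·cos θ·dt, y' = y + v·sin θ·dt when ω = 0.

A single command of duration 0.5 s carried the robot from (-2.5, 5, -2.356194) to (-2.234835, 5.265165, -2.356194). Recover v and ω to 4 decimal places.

Δθ = -2.356194 − -2.356194 = 0.000000
ω = Δθ/dt = 0.000000/0.5 = 0.0000
ω = 0 → v = (Δx·cos θ + Δy·sin θ)/dt = -0.7500

v = -0.7500, ω = 0.0000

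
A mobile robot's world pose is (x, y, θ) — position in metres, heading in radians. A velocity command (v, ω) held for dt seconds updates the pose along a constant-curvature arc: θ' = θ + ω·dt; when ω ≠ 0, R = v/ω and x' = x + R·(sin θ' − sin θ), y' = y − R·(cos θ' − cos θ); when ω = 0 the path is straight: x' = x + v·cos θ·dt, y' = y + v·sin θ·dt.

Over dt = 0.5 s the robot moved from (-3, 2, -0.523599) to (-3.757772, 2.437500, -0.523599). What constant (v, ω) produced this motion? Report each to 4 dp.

Δθ = -0.523599 − -0.523599 = 0.000000
ω = Δθ/dt = 0.000000/0.5 = 0.0000
ω = 0 → v = (Δx·cos θ + Δy·sin θ)/dt = -1.7500

v = -1.7500, ω = 0.0000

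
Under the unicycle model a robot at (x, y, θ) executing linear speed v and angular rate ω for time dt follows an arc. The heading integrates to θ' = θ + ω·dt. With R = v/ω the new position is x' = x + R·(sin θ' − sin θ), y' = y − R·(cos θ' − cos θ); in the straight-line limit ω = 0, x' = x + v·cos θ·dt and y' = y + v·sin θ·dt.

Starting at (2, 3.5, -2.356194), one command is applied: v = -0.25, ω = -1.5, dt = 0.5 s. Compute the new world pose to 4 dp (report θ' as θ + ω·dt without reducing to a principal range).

θ' = -2.3562 + -1.5·0.5 = -3.1062
R = v/ω = -0.25/-1.5 = 0.1667
x' = 2 + 0.1667·(sin -3.1062 − sin -2.3562) = 2.1120
y' = 3.5 − 0.1667·(cos -3.1062 − cos -2.3562) = 3.5487

(2.1120, 3.5487, -3.1062)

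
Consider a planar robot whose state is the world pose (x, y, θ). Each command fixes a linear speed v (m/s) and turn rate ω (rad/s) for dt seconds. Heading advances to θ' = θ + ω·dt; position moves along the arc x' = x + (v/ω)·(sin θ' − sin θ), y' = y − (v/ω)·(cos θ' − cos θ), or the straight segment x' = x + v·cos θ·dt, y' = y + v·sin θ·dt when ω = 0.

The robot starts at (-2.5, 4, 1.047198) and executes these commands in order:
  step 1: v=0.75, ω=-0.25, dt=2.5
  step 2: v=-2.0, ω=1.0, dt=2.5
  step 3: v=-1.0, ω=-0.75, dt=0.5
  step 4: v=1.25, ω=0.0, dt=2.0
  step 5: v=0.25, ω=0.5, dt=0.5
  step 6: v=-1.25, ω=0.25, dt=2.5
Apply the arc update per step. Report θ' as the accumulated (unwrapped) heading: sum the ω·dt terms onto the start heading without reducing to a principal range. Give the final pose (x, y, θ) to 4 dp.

step 1: θ'=0.4222 (R=-3.0000) → pose (-1.1312, 5.2366, 0.4222)
step 2: θ'=2.9222 (R=-2.0000) → pose (-0.7470, 1.4601, 2.9222)
step 3: θ'=2.5472 (R=1.3333) → pose (-0.2905, 1.2634, 2.5472)
step 4: θ'=2.5472 (straight) → pose (-2.3617, 2.6634, 2.5472)
step 5: θ'=2.7972 (R=0.5000) → pose (-2.4729, 2.7198, 2.7972)
step 6: θ'=3.4222 (R=-5.0000) → pose (0.5999, 2.6218, 3.4222)

(0.5999, 2.6218, 3.4222)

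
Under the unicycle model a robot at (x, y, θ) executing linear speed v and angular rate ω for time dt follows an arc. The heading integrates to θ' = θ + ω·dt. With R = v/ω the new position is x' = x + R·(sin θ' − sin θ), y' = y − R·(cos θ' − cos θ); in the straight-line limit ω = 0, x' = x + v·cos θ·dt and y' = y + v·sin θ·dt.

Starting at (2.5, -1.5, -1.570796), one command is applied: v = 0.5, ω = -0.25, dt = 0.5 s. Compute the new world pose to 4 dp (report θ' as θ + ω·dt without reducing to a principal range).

θ' = -1.5708 + -0.25·0.5 = -1.6958
R = v/ω = 0.5/-0.25 = -2.0000
x' = 2.5 + -2.0000·(sin -1.6958 − sin -1.5708) = 2.4844
y' = -1.5 − -2.0000·(cos -1.6958 − cos -1.5708) = -1.7493

(2.4844, -1.7493, -1.6958)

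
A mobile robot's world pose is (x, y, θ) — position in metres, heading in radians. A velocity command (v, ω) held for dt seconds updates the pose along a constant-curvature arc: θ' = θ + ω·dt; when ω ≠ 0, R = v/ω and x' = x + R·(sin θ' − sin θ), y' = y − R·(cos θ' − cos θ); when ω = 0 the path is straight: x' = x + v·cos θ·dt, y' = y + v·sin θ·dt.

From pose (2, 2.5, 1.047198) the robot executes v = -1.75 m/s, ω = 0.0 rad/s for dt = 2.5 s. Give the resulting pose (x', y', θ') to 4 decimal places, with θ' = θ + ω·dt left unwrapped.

θ' = 1.0472 + 0.0·2.5 = 1.0472
ω = 0 → straight: x' = 2 + -1.75·cos(1.0472)·2.5 = -0.1875
y' = 2.5 + -1.75·sin(1.0472)·2.5 = -1.2889

(-0.1875, -1.2889, 1.0472)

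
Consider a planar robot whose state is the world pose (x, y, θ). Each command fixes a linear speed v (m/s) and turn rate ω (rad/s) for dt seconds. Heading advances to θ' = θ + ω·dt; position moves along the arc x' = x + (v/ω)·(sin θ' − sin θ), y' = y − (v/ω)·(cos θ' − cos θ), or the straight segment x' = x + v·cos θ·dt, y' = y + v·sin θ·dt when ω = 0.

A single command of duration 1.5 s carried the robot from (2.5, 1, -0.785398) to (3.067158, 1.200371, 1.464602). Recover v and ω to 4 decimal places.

Δθ = 1.464602 − -0.785398 = 2.250000
ω = Δθ/dt = 2.250000/1.5 = 1.5000
R = Δx/(sin θ' − sin θ) = 0.3333
v = R·ω = 0.3333·1.5000 = 0.5000

v = 0.5000, ω = 1.5000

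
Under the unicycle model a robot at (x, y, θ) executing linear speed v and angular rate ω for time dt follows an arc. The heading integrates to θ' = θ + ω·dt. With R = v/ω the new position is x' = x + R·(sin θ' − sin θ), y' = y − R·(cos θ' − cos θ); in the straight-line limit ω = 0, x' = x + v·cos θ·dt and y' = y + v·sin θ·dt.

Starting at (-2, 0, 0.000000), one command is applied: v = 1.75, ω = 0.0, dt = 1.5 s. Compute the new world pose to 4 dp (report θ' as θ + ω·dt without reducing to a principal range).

θ' = 0.0000 + 0.0·1.5 = 0.0000
ω = 0 → straight: x' = -2 + 1.75·cos(0.0000)·1.5 = 0.6250
y' = 0 + 1.75·sin(0.0000)·1.5 = 0.0000

(0.6250, 0.0000, 0.0000)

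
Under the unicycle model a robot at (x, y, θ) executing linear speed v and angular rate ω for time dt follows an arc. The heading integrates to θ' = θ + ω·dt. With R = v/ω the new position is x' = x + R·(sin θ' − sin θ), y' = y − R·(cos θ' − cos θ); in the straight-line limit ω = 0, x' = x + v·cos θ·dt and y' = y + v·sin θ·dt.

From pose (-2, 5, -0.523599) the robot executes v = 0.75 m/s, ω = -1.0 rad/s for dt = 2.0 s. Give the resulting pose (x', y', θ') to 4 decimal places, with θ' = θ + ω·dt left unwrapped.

(-1.9404, 3.7392, -2.5236)

θ' = -0.5236 + -1.0·2.0 = -2.5236
R = v/ω = 0.75/-1.0 = -0.7500
x' = -2 + -0.7500·(sin -2.5236 − sin -0.5236) = -1.9404
y' = 5 − -0.7500·(cos -2.5236 − cos -0.5236) = 3.7392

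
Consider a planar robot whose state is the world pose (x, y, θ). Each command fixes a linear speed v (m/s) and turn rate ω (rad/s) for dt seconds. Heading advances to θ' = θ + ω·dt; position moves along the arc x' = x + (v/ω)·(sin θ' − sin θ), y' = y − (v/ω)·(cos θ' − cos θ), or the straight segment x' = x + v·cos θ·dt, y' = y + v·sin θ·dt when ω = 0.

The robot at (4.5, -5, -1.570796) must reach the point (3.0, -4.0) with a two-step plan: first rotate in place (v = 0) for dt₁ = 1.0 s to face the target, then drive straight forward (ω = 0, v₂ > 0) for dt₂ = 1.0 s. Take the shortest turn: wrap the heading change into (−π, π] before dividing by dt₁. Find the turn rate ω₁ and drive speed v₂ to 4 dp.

ω₁ = -2.1588, v₂ = 1.8028

heading to target = atan2(-4−-5, 3−4.5) = 2.5536
Δθ = wrap(2.5536 − -1.5708) = -2.1588; ω₁ = Δθ/dt₁ = -2.1588
distance = √((3−4.5)² + (-4−-5)²) = 1.8028; v₂ = distance/dt₂ = 1.8028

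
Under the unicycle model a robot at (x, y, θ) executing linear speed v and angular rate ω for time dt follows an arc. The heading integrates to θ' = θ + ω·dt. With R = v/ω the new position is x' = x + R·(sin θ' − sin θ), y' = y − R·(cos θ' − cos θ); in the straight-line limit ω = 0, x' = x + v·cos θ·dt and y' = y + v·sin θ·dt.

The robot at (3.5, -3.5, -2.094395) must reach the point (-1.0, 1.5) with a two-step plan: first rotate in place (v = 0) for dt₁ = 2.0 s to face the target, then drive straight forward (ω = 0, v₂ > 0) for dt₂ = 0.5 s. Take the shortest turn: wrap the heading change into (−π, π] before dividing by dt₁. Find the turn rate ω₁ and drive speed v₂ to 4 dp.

ω₁ = -0.9426, v₂ = 13.4536

heading to target = atan2(1.5−-3.5, -1−3.5) = 2.3036
Δθ = wrap(2.3036 − -2.0944) = -1.8852; ω₁ = Δθ/dt₁ = -0.9426
distance = √((-1−3.5)² + (1.5−-3.5)²) = 6.7268; v₂ = distance/dt₂ = 13.4536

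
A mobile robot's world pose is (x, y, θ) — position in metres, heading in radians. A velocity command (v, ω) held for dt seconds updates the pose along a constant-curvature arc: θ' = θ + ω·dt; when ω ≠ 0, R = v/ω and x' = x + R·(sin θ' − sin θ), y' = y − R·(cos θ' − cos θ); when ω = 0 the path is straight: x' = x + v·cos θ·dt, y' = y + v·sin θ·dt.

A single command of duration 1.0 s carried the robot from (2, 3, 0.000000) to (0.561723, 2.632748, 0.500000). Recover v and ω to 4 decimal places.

Δθ = 0.500000 − 0.000000 = 0.500000
ω = Δθ/dt = 0.500000/1.0 = 0.5000
R = Δx/(sin θ' − sin θ) = -3.0000
v = R·ω = -3.0000·0.5000 = -1.5000

v = -1.5000, ω = 0.5000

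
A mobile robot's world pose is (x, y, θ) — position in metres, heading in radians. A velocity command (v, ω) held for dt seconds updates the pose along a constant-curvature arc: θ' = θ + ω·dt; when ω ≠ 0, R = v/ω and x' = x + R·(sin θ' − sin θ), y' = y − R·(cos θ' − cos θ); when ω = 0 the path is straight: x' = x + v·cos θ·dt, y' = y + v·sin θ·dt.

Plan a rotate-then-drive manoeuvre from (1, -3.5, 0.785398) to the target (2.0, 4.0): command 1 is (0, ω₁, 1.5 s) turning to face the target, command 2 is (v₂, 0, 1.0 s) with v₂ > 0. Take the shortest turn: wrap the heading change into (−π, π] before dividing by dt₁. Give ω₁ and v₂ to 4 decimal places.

heading to target = atan2(4−-3.5, 2−1) = 1.4382
Δθ = wrap(1.4382 − 0.7854) = 0.6528; ω₁ = Δθ/dt₁ = 0.4352
distance = √((2−1)² + (4−-3.5)²) = 7.5664; v₂ = distance/dt₂ = 7.5664

ω₁ = 0.4352, v₂ = 7.5664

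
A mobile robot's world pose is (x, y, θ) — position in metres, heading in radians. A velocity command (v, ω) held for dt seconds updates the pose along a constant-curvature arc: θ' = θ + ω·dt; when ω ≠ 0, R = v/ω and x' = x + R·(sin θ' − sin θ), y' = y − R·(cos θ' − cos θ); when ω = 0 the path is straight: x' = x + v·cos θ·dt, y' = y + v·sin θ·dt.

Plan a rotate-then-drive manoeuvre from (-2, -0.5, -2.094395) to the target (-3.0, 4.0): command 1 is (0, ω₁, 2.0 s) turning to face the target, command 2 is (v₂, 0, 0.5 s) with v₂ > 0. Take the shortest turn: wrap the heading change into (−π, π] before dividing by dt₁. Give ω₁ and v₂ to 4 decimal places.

ω₁ = -1.1997, v₂ = 9.2195

heading to target = atan2(4−-0.5, -3−-2) = 1.7895
Δθ = wrap(1.7895 − -2.0944) = -2.3993; ω₁ = Δθ/dt₁ = -1.1997
distance = √((-3−-2)² + (4−-0.5)²) = 4.6098; v₂ = distance/dt₂ = 9.2195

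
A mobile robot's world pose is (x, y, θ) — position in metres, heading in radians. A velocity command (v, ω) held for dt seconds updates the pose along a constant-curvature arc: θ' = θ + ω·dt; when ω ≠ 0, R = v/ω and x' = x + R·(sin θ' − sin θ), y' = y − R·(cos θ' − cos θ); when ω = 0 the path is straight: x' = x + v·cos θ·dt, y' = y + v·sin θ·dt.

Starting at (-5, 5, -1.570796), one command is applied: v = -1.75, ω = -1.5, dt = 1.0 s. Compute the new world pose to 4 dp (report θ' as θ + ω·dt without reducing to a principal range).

(-3.9159, 6.1637, -3.0708)

θ' = -1.5708 + -1.5·1.0 = -3.0708
R = v/ω = -1.75/-1.5 = 1.1667
x' = -5 + 1.1667·(sin -3.0708 − sin -1.5708) = -3.9159
y' = 5 − 1.1667·(cos -3.0708 − cos -1.5708) = 6.1637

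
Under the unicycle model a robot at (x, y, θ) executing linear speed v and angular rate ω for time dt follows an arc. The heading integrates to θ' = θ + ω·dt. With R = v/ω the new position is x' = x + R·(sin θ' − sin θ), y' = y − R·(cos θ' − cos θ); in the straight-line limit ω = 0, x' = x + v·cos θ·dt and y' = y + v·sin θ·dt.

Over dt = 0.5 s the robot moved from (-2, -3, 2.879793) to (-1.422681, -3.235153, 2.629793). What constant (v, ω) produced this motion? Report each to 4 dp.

Δθ = 2.629793 − 2.879793 = -0.250000
ω = Δθ/dt = -0.250000/0.5 = -0.5000
R = Δx/(sin θ' − sin θ) = 2.5000
v = R·ω = 2.5000·-0.5000 = -1.2500

v = -1.2500, ω = -0.5000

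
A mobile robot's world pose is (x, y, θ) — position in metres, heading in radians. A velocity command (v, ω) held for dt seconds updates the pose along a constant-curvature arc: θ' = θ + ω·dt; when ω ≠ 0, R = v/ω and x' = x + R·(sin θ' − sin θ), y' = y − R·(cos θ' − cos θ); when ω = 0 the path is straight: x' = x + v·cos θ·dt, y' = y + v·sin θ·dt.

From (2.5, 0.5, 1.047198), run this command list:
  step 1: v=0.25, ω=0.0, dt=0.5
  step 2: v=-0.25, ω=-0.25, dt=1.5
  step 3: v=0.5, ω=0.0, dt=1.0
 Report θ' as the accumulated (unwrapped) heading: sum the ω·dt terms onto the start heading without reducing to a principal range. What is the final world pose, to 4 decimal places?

step 1: θ'=1.0472 (straight) → pose (2.5625, 0.6083, 1.0472)
step 2: θ'=0.6722 (R=1.0000) → pose (2.3192, 0.3258, 0.6722)
step 3: θ'=0.6722 (straight) → pose (2.7104, 0.6372, 0.6722)

(2.7104, 0.6372, 0.6722)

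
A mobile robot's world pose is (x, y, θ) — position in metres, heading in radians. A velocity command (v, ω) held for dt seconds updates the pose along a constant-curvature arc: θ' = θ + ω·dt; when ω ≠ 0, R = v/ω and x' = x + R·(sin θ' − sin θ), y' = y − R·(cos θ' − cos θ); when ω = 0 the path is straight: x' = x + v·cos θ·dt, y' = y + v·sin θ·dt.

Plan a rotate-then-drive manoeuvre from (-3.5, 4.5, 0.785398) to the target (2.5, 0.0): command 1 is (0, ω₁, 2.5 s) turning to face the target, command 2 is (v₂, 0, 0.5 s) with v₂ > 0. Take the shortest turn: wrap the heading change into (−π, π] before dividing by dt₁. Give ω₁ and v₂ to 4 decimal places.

ω₁ = -0.5716, v₂ = 15.0000

heading to target = atan2(0−4.5, 2.5−-3.5) = -0.6435
Δθ = wrap(-0.6435 − 0.7854) = -1.4289; ω₁ = Δθ/dt₁ = -0.5716
distance = √((2.5−-3.5)² + (0−4.5)²) = 7.5000; v₂ = distance/dt₂ = 15.0000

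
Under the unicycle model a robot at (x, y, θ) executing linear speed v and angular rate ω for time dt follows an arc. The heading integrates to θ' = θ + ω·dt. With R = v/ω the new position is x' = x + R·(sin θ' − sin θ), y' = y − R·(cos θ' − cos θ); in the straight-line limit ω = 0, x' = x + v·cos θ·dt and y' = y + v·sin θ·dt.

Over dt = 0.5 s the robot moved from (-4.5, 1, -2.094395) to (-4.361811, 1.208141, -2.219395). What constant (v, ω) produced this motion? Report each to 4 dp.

v = -0.5000, ω = -0.2500

Δθ = -2.219395 − -2.094395 = -0.125000
ω = Δθ/dt = -0.125000/0.5 = -0.2500
R = −Δy/(cos θ' − cos θ) = 2.0000
v = R·ω = 2.0000·-0.2500 = -0.5000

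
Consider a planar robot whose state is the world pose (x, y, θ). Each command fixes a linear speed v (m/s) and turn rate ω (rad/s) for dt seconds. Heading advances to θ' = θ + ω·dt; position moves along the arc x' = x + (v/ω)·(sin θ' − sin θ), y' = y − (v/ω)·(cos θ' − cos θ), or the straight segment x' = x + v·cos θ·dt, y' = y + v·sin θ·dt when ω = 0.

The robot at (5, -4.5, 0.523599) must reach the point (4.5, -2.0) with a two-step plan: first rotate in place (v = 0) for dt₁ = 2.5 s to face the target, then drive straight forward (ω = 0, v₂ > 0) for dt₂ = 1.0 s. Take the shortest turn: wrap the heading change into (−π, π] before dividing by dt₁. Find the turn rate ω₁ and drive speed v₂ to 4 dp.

heading to target = atan2(-2−-4.5, 4.5−5) = 1.7682
Δθ = wrap(1.7682 − 0.5236) = 1.2446; ω₁ = Δθ/dt₁ = 0.4978
distance = √((4.5−5)² + (-2−-4.5)²) = 2.5495; v₂ = distance/dt₂ = 2.5495

ω₁ = 0.4978, v₂ = 2.5495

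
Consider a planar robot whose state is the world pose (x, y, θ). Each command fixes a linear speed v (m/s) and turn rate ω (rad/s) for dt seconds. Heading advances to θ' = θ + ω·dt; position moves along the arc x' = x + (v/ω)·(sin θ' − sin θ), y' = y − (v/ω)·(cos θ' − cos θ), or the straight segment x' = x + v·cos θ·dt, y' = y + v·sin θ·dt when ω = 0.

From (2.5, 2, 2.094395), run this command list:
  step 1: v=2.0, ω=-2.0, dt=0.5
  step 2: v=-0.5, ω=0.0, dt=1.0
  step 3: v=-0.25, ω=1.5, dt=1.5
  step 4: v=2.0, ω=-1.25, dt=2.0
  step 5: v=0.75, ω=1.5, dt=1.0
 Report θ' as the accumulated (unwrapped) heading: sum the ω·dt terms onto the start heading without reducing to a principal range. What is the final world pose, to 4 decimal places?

(0.8953, 5.5859, 2.3444)

step 1: θ'=1.0944 (R=-1.0000) → pose (2.4774, 2.9586, 1.0944)
step 2: θ'=1.0944 (straight) → pose (2.2481, 2.5143, 1.0944)
step 3: θ'=3.3444 (R=-0.1667) → pose (2.4298, 2.2746, 3.3444)
step 4: θ'=0.8444 (R=-1.6000) → pose (0.9114, 4.9045, 0.8444)
step 5: θ'=2.3444 (R=0.5000) → pose (0.8953, 5.5859, 2.3444)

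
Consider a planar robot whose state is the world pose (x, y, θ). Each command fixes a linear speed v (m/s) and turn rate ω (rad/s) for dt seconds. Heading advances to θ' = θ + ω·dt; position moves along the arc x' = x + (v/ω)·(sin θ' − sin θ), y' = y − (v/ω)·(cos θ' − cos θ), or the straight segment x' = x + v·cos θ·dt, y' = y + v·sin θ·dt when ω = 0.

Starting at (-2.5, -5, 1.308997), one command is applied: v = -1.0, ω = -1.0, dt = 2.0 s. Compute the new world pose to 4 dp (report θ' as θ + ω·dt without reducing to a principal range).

(-4.1032, -5.5118, -0.6910)

θ' = 1.3090 + -1.0·2.0 = -0.6910
R = v/ω = -1.0/-1.0 = 1.0000
x' = -2.5 + 1.0000·(sin -0.6910 − sin 1.3090) = -4.1032
y' = -5 − 1.0000·(cos -0.6910 − cos 1.3090) = -5.5118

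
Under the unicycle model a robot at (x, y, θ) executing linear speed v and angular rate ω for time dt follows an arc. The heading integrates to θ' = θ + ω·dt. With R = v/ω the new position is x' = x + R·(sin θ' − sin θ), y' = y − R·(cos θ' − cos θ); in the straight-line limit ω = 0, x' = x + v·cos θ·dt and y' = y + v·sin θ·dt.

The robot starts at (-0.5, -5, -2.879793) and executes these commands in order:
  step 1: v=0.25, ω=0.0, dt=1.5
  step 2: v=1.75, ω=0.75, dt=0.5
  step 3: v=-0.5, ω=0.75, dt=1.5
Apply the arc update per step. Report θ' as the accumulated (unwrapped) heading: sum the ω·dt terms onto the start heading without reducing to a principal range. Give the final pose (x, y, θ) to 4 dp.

(-1.3876, -4.8123, -1.3798)

step 1: θ'=-2.8798 (straight) → pose (-0.8622, -5.0971, -2.8798)
step 2: θ'=-2.5048 (R=2.3333) → pose (-1.6458, -5.4749, -2.5048)
step 3: θ'=-1.3798 (R=-0.6667) → pose (-1.3876, -4.8123, -1.3798)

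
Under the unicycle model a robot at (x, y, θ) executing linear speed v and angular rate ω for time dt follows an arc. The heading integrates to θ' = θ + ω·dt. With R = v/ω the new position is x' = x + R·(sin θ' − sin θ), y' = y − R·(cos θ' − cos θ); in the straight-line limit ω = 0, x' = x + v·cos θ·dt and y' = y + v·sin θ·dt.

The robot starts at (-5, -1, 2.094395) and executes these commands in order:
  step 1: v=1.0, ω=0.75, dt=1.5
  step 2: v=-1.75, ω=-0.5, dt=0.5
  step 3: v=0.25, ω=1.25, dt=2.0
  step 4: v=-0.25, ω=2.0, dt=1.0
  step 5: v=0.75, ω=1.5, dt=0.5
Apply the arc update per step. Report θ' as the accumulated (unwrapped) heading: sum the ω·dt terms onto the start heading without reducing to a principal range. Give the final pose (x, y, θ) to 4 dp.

step 1: θ'=3.2194 (R=1.3333) → pose (-6.2583, -0.3374, 3.2194)
step 2: θ'=2.9694 (R=3.5000) → pose (-5.3866, -0.3785, 2.9694)
step 3: θ'=5.4694 (R=0.2000) → pose (-5.5662, -0.7129, 5.4694)
step 4: θ'=7.4694 (R=-0.1250) → pose (-5.7730, -0.7519, 7.4694)
step 5: θ'=8.2194 (R=0.5000) → pose (-5.7694, -0.3856, 8.2194)

(-5.7694, -0.3856, 8.2194)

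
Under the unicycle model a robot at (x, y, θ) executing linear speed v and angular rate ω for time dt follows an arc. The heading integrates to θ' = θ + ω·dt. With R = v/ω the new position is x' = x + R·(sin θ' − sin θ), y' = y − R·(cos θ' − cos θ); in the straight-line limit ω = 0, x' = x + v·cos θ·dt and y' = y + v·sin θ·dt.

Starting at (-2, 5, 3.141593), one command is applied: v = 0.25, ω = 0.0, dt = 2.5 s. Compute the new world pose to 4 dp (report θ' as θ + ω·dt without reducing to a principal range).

(-2.6250, 5.0000, 3.1416)

θ' = 3.1416 + 0.0·2.5 = 3.1416
ω = 0 → straight: x' = -2 + 0.25·cos(3.1416)·2.5 = -2.6250
y' = 5 + 0.25·sin(3.1416)·2.5 = 5.0000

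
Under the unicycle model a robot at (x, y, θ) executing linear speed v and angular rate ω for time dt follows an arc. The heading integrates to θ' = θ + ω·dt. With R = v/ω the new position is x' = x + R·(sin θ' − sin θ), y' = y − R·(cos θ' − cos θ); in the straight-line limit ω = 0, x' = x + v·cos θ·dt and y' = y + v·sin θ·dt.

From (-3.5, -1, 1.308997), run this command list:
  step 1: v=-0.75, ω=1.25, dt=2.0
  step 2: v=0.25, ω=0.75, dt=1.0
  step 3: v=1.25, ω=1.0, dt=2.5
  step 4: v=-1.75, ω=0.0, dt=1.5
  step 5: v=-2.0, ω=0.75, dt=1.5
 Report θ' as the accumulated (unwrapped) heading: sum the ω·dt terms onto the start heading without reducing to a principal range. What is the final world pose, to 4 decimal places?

step 1: θ'=3.8090 (R=-0.6000) → pose (-2.5491, -1.6265, 3.8090)
step 2: θ'=4.5590 (R=0.3333) → pose (-2.6722, -1.8374, 4.5590)
step 3: θ'=7.0590 (R=1.2500) → pose (-0.5615, -2.9207, 7.0590)
step 4: θ'=7.0590 (straight) → pose (-2.4353, -4.7590, 7.0590)
step 5: θ'=8.1840 (R=-2.6667) → pose (-3.0907, -7.5268, 8.1840)

(-3.0907, -7.5268, 8.1840)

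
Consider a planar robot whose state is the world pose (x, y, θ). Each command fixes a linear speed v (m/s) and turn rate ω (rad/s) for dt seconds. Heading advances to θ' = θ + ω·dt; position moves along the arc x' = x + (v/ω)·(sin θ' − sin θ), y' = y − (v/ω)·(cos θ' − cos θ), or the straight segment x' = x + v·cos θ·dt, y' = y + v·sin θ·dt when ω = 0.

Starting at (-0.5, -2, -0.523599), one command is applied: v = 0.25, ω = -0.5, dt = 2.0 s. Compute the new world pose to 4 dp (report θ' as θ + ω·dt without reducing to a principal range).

θ' = -0.5236 + -0.5·2.0 = -1.5236
R = v/ω = 0.25/-0.5 = -0.5000
x' = -0.5 + -0.5000·(sin -1.5236 − sin -0.5236) = -0.2506
y' = -2 − -0.5000·(cos -1.5236 − cos -0.5236) = -2.4094

(-0.2506, -2.4094, -1.5236)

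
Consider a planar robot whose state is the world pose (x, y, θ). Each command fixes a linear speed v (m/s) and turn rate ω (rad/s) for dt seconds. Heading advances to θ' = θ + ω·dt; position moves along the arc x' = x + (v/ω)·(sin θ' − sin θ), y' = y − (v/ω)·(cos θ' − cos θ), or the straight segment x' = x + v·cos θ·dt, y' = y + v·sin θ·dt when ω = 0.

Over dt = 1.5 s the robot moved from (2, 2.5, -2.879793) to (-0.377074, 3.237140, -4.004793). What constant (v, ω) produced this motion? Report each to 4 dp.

v = 1.7500, ω = -0.7500

Δθ = -4.004793 − -2.879793 = -1.125000
ω = Δθ/dt = -1.125000/1.5 = -0.7500
R = Δx/(sin θ' − sin θ) = -2.3333
v = R·ω = -2.3333·-0.7500 = 1.7500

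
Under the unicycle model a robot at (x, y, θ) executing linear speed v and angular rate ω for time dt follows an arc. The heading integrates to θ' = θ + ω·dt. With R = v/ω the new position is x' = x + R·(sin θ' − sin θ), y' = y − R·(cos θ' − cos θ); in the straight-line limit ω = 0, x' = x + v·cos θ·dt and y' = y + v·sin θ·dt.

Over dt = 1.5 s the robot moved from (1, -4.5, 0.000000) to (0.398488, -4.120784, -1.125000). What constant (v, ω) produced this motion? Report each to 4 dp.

Δθ = -1.125000 − 0.000000 = -1.125000
ω = Δθ/dt = -1.125000/1.5 = -0.7500
R = Δx/(sin θ' − sin θ) = 0.6667
v = R·ω = 0.6667·-0.7500 = -0.5000

v = -0.5000, ω = -0.7500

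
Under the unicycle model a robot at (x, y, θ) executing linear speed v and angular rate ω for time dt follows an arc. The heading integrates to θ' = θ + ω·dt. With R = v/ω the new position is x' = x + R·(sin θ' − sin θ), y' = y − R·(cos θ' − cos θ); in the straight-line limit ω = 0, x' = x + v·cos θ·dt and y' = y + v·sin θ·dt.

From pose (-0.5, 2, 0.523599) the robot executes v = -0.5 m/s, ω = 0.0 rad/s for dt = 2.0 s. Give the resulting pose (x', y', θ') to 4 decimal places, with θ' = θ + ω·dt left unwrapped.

(-1.3660, 1.5000, 0.5236)

θ' = 0.5236 + 0.0·2.0 = 0.5236
ω = 0 → straight: x' = -0.5 + -0.5·cos(0.5236)·2.0 = -1.3660
y' = 2 + -0.5·sin(0.5236)·2.0 = 1.5000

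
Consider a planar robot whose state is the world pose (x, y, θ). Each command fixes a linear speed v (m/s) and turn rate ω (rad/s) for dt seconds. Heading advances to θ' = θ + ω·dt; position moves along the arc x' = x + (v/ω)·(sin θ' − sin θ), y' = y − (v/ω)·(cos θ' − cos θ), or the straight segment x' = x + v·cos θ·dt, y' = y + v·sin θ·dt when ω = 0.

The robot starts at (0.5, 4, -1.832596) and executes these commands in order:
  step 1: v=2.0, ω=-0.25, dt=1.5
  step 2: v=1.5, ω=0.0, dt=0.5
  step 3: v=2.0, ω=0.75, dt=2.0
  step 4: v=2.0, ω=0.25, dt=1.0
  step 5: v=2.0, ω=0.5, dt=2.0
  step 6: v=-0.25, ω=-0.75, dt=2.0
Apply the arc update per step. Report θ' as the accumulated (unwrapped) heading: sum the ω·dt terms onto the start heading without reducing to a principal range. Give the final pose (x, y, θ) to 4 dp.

(4.2223, -3.7429, -0.9576)

step 1: θ'=-2.2076 (R=-8.0000) → pose (-0.7954, 1.3136, -2.2076)
step 2: θ'=-2.2076 (straight) → pose (-1.2414, 0.7105, -2.2076)
step 3: θ'=-0.7076 (R=2.6667) → pose (-0.8307, -2.9016, -0.7076)
step 4: θ'=-0.4576 (R=8.0000) → pose (0.8350, -3.9991, -0.4576)
step 5: θ'=0.5424 (R=4.0000) → pose (4.6670, -3.8365, 0.5424)
step 6: θ'=-0.9576 (R=0.3333) → pose (4.2223, -3.7429, -0.9576)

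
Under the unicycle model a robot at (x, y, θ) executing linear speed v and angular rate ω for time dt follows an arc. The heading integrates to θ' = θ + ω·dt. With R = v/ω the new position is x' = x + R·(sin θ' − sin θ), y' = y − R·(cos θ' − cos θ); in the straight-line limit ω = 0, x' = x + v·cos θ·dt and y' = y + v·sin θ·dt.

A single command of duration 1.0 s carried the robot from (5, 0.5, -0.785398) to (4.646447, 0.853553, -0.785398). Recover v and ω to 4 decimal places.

v = -0.5000, ω = 0.0000

Δθ = -0.785398 − -0.785398 = 0.000000
ω = Δθ/dt = 0.000000/1.0 = 0.0000
ω = 0 → v = (Δx·cos θ + Δy·sin θ)/dt = -0.5000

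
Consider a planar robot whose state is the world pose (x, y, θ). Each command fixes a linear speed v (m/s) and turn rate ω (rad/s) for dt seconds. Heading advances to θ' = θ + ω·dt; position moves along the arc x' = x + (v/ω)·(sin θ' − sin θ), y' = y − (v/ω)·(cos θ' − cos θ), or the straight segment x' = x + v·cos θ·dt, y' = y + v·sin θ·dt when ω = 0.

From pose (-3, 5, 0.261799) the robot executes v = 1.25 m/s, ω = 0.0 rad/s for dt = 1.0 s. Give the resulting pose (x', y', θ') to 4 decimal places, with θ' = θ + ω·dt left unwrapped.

θ' = 0.2618 + 0.0·1.0 = 0.2618
ω = 0 → straight: x' = -3 + 1.25·cos(0.2618)·1.0 = -1.7926
y' = 5 + 1.25·sin(0.2618)·1.0 = 5.3235

(-1.7926, 5.3235, 0.2618)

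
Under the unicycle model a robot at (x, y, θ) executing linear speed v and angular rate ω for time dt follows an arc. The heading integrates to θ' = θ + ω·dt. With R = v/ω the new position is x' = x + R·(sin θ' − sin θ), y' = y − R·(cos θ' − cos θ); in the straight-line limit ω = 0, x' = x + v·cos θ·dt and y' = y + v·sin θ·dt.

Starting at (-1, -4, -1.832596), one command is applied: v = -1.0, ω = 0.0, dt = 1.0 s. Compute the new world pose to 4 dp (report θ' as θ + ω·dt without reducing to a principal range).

(-0.7412, -3.0341, -1.8326)

θ' = -1.8326 + 0.0·1.0 = -1.8326
ω = 0 → straight: x' = -1 + -1.0·cos(-1.8326)·1.0 = -0.7412
y' = -4 + -1.0·sin(-1.8326)·1.0 = -3.0341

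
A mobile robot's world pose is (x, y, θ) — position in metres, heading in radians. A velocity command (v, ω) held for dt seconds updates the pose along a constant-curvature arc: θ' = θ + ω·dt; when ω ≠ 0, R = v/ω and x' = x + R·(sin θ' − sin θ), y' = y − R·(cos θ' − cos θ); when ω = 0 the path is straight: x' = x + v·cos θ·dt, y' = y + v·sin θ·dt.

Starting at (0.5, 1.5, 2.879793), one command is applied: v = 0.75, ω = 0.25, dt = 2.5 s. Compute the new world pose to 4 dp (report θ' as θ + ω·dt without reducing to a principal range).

θ' = 2.8798 + 0.25·2.5 = 3.5048
R = v/ω = 0.75/0.25 = 3.0000
x' = 0.5 + 3.0000·(sin 3.5048 − sin 2.8798) = -1.3423
y' = 1.5 − 3.0000·(cos 3.5048 − cos 2.8798) = 1.4065

(-1.3423, 1.4065, 3.5048)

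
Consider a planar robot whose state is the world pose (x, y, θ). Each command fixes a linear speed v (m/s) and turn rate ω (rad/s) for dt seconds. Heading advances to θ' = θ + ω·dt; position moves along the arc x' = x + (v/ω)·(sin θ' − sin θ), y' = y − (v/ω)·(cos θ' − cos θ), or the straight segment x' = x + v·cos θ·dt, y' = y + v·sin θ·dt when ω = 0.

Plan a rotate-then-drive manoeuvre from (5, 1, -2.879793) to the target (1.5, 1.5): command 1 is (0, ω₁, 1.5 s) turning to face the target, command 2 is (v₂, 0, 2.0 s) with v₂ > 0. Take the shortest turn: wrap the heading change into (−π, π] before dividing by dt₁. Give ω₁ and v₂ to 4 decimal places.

heading to target = atan2(1.5−1, 1.5−5) = 2.9997
Δθ = wrap(2.9997 − -2.8798) = -0.4037; ω₁ = Δθ/dt₁ = -0.2691
distance = √((1.5−5)² + (1.5−1)²) = 3.5355; v₂ = distance/dt₂ = 1.7678

ω₁ = -0.2691, v₂ = 1.7678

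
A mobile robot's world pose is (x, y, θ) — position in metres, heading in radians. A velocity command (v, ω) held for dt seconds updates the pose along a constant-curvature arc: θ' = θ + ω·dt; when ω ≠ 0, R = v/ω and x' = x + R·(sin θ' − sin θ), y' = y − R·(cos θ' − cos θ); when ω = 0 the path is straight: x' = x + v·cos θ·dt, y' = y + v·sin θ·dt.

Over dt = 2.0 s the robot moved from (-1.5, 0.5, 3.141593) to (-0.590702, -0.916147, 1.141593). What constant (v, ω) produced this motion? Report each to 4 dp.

Δθ = 1.141593 − 3.141593 = -2.000000
ω = Δθ/dt = -2.000000/2.0 = -1.0000
R = −Δy/(cos θ' − cos θ) = 1.0000
v = R·ω = 1.0000·-1.0000 = -1.0000

v = -1.0000, ω = -1.0000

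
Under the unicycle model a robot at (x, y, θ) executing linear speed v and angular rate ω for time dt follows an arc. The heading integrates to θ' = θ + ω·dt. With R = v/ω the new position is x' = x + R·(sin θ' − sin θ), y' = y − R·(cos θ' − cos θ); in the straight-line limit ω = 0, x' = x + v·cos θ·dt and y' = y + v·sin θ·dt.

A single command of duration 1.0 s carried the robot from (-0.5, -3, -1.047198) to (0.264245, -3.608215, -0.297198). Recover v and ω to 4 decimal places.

v = 1.0000, ω = 0.7500

Δθ = -0.297198 − -1.047198 = 0.750000
ω = Δθ/dt = 0.750000/1.0 = 0.7500
R = Δx/(sin θ' − sin θ) = 1.3333
v = R·ω = 1.3333·0.7500 = 1.0000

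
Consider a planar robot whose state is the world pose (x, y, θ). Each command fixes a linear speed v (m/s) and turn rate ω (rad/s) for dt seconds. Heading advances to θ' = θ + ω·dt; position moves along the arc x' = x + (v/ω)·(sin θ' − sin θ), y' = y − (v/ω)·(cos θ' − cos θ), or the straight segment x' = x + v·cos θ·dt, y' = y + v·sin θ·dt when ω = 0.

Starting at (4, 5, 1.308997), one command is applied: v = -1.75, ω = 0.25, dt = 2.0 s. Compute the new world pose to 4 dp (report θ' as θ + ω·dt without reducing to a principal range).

θ' = 1.3090 + 0.25·2.0 = 1.8090
R = v/ω = -1.75/0.25 = -7.0000
x' = 4 + -7.0000·(sin 1.8090 − sin 1.3090) = 3.9591
y' = 5 − -7.0000·(cos 1.8090 − cos 1.3090) = 1.5366

(3.9591, 1.5366, 1.8090)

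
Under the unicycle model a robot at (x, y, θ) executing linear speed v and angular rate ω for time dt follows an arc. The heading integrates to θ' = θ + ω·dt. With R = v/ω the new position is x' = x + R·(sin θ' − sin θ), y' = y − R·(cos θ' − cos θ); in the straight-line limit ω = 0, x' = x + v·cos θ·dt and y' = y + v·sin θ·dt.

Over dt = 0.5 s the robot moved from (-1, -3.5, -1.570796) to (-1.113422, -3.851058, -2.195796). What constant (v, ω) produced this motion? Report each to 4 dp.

v = 0.7500, ω = -1.2500

Δθ = -2.195796 − -1.570796 = -0.625000
ω = Δθ/dt = -0.625000/0.5 = -1.2500
R = −Δy/(cos θ' − cos θ) = -0.6000
v = R·ω = -0.6000·-1.2500 = 0.7500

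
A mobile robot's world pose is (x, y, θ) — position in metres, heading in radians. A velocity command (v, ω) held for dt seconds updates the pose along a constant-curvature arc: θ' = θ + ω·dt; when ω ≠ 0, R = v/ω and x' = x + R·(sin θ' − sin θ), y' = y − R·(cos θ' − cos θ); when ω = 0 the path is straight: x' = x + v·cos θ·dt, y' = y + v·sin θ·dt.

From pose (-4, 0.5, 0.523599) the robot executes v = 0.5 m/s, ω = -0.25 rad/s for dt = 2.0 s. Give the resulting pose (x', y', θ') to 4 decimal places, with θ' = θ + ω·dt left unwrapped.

(-3.0472, 0.7674, 0.0236)

θ' = 0.5236 + -0.25·2.0 = 0.0236
R = v/ω = 0.5/-0.25 = -2.0000
x' = -4 + -2.0000·(sin 0.0236 − sin 0.5236) = -3.0472
y' = 0.5 − -2.0000·(cos 0.0236 − cos 0.5236) = 0.7674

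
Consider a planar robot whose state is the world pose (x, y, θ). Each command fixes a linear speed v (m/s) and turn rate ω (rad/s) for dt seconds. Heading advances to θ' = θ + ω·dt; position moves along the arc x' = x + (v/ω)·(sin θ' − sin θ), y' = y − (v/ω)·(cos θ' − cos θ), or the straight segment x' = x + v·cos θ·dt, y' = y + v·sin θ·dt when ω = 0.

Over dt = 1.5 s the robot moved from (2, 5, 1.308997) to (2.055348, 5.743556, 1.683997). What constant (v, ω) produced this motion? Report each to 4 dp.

v = 0.5000, ω = 0.2500

Δθ = 1.683997 − 1.308997 = 0.375000
ω = Δθ/dt = 0.375000/1.5 = 0.2500
R = −Δy/(cos θ' − cos θ) = 2.0000
v = R·ω = 2.0000·0.2500 = 0.5000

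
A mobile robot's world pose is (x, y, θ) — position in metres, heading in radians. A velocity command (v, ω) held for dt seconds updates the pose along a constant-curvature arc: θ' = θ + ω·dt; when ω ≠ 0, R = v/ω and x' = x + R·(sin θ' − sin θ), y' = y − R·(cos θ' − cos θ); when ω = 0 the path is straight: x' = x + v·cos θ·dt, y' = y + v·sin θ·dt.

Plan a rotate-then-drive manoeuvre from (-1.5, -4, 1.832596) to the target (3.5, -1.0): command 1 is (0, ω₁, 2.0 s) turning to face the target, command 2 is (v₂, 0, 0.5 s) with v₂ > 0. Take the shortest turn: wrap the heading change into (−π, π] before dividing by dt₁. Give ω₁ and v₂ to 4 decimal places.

heading to target = atan2(-1−-4, 3.5−-1.5) = 0.5404
Δθ = wrap(0.5404 − 1.8326) = -1.2922; ω₁ = Δθ/dt₁ = -0.6461
distance = √((3.5−-1.5)² + (-1−-4)²) = 5.8310; v₂ = distance/dt₂ = 11.6619

ω₁ = -0.6461, v₂ = 11.6619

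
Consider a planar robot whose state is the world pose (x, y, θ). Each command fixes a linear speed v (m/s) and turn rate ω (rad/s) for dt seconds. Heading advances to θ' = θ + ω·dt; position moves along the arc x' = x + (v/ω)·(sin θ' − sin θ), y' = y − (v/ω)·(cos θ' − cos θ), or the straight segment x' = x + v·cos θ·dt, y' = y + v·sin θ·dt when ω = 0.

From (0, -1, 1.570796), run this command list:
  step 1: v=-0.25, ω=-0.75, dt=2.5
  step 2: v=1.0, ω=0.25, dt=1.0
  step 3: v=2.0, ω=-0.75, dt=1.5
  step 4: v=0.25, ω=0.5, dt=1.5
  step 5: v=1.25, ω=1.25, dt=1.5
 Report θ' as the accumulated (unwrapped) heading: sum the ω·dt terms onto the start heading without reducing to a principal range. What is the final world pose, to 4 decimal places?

(4.5310, -2.6200, 1.4458)

step 1: θ'=-0.3042 (R=0.3333) → pose (-0.4332, -1.3180, -0.3042)
step 2: θ'=-0.0542 (R=4.0000) → pose (0.5482, -1.4958, -0.0542)
step 3: θ'=-1.1792 (R=-2.6667) → pose (2.8686, -3.1408, -1.1792)
step 4: θ'=-0.4292 (R=0.5000) → pose (3.1227, -3.4046, -0.4292)
step 5: θ'=1.4458 (R=1.0000) → pose (4.5310, -2.6200, 1.4458)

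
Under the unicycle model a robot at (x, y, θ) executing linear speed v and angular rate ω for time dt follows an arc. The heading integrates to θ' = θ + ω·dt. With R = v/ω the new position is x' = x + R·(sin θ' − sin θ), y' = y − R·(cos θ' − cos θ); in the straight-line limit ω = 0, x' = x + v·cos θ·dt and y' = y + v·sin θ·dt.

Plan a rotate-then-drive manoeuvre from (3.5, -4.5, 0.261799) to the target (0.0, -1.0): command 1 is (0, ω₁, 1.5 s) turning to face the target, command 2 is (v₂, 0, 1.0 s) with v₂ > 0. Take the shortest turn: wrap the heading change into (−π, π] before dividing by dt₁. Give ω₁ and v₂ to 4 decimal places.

heading to target = atan2(-1−-4.5, 0−3.5) = 2.3562
Δθ = wrap(2.3562 − 0.2618) = 2.0944; ω₁ = Δθ/dt₁ = 1.3963
distance = √((0−3.5)² + (-1−-4.5)²) = 4.9497; v₂ = distance/dt₂ = 4.9497

ω₁ = 1.3963, v₂ = 4.9497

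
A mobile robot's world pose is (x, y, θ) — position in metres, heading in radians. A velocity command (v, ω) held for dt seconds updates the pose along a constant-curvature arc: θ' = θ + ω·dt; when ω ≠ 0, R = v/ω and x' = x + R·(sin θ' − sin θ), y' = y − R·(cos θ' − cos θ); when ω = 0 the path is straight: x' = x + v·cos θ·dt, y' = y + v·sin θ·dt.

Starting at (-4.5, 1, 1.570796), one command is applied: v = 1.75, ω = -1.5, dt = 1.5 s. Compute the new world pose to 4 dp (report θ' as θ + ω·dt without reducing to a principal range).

(-2.6005, 1.9078, -0.6792)

θ' = 1.5708 + -1.5·1.5 = -0.6792
R = v/ω = 1.75/-1.5 = -1.1667
x' = -4.5 + -1.1667·(sin -0.6792 − sin 1.5708) = -2.6005
y' = 1 − -1.1667·(cos -0.6792 − cos 1.5708) = 1.9078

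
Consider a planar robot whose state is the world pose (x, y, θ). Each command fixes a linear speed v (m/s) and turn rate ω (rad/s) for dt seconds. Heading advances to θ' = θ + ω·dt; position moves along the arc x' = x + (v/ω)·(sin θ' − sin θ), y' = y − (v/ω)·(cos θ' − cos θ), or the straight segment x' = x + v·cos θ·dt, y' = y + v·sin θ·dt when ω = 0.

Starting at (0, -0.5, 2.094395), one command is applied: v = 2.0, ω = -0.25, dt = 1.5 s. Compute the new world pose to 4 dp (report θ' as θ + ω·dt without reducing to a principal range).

θ' = 2.0944 + -0.25·1.5 = 1.7194
R = v/ω = 2.0/-0.25 = -8.0000
x' = 0 + -8.0000·(sin 1.7194 − sin 2.0944) = -0.9836
y' = -0.5 − -8.0000·(cos 1.7194 − cos 2.0944) = 2.3156

(-0.9836, 2.3156, 1.7194)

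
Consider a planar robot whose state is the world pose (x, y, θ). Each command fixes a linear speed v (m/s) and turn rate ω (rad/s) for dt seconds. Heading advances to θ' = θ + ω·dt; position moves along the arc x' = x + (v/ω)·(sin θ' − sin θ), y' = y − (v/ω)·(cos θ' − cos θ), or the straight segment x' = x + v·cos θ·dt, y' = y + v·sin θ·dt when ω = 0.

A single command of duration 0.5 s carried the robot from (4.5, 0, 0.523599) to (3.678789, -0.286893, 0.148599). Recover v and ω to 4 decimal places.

v = -1.7500, ω = -0.7500

Δθ = 0.148599 − 0.523599 = -0.375000
ω = Δθ/dt = -0.375000/0.5 = -0.7500
R = Δx/(sin θ' − sin θ) = 2.3333
v = R·ω = 2.3333·-0.7500 = -1.7500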